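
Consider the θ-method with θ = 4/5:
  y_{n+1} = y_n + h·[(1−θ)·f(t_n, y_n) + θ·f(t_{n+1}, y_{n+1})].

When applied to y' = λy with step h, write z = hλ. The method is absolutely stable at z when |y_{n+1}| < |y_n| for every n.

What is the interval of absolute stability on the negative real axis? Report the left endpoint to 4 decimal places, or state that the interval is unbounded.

Test eqn y'=λy, z=hλ:
  y_{n+1} = y_n + z·[1/5·y_n + 4/5·y_{n+1}] ⇒ (1 − 4/5z)y_{n+1} = (1 + 1/5z)y_n
  Hence R(z) = (1 + 1/5z)/(1 − 4/5z).

Boundary: |R(x)|=1, x<0.
x=-1.11: |R|=0.4121
x=-2: |R|=0.2308
x=-10: |R|=0.1111
x=-100: |R|=0.2346
θ=4/5≥1/2 ⇒ |1+1/5x|<|1−4/5x| ∀x<0 ⇒ interval (−∞,0).

interval (−∞, 0).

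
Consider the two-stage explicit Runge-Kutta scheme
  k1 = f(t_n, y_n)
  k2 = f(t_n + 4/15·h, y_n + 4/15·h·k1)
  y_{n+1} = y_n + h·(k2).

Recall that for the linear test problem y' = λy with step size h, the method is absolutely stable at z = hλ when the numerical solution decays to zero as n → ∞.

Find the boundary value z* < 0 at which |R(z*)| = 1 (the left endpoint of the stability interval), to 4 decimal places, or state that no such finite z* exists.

On y'=λy, z=hλ:
  k1=λy_n ⇒ h·k1=z·y_n;  k2=λ(1+4/15z)y_n ⇒ h·k2=z(1+4/15z)y_n
  y_{n+1}/y_n = 1 + z(1+4/15z) = 1 + z + 4/15z²
  R(z) = 1 + z + 4/15z².

Solve |R(x)|<1 on ℝ⁻.
x=-1.67: |R|=0.0737
R=1: x+4/15x²=0 ⇒ x=−15/4=-3.7500; min R=1−1/(4·4/15)=0.0625>−1
Confirm numerically:
  x=-3.402: |R|=0.68429 <1
  x=-1.898: |R|=0.06264 <1
  x=-1.885: |R|=0.06253 <1
  x=-4.107: |R|=1.39099 >1
  x=-4.046: |R|=1.31936 >1
Interval (-3.7500, 0).

left endpoint -3.7500.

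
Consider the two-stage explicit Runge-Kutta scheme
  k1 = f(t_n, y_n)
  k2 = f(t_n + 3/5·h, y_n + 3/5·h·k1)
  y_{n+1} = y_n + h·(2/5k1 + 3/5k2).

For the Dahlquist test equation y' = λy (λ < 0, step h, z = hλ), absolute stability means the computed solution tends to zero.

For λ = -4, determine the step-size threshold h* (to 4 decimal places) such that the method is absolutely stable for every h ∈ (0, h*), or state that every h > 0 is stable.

Set f=λy, z=hλ:
  k1=λy_n ⇒ h·k1=z·y_n;  k2=λ(1+3/5z)y_n ⇒ h·k2=z(1+3/5z)y_n
  y_{n+1}/y_n = 1 + 2/5z + 3/5z(1+3/5z) = 1 + z + 9/25z²
  Hence R(z) = 1 + z + 9/25z².

Boundary: |R(x)|=1, x<0.
x=-0.7: |R|=0.4764
R=1: x+9/25x²=0 ⇒ x=−25/9=-2.7778; min R=1−1/(4·9/25)=0.3056>−1
Confirm numerically:
  x=-2.213: |R|=0.55005 <1
  x=-1.647: |R|=0.32954 <1
  x=-1.523: |R|=0.31203 <1
  x=-1.294: |R|=0.30880 <1
  x=-3.077: |R|=1.33145 >1
  x=-2.835: |R|=1.05840 >1
So |R|<1 on (-2.7778, 0).

(-2.7778,0); λ=-4 ⇒ h* = (25/9)/4 = 0.6944.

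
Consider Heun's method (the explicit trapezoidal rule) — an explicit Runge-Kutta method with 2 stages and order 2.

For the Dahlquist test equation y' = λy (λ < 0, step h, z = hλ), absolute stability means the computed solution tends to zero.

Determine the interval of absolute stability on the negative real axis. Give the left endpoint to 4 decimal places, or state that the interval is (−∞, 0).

(-2.0000, 0).

With y'=λy (z=hλ):
  order 2, 2-stage ⇒ R(z)=1+z+z^2/2
  (e.g. R(-0.52)=0.61520, |R|=0.61520)

Find x<0 with |R(x)|<1.
x=-0.52: |R|=0.6152
|R(-1.91)|=0.9140 |R(-1.87)|=0.8785 |R(-0.51)|=0.6200
Bisect:
  x_lo=-2.5182 |R|=1.6525  x_hi=-0.2767 |R|=0.7616
  mid=-1.39747 |R|=0.57899 →hi
  mid=-1.95785 |R|=0.95874 →hi
  mid=-2.23805 |R|=1.26638 →lo
  mid=-2.09795 |R|=1.10275 →lo
  mid=-2.02790 |R|=1.02829 →lo
  mid=-1.99288 |R|=0.99290 →hi
  mid=-2.01039 |R|=1.01044 →lo
  ...
  [-2.00013,-1.99999] ⇒ x*=-2.0000
So |R|<1 on (-2.0000, 0).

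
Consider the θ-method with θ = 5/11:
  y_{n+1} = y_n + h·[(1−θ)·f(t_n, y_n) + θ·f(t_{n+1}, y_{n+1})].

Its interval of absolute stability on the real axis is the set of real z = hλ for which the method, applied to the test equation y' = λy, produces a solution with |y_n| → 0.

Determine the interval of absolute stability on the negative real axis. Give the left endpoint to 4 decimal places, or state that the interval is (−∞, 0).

z∈(-22.0000,0).

With y'=λy (z=hλ):
  y_{n+1} = y_n + z·[6/11·y_n + 5/11·y_{n+1}] ⇒ (1 − 5/11z)y_{n+1} = (1 + 6/11z)y_n
  Hence R(z) = (1 + 6/11z)/(1 − 5/11z).

Need |R(x)|<1, x<0.
x=-0.53: |R|=0.5729
R=−1: 1+6/11x = −1+5/11x ⇒ -1/11x=2 ⇒ x=2/(-1/11)=-22.0000
Confirm numerically:
  x=-21.972: |R|=0.99977 <1
  x=-12.720: |R|=0.87560 <1
  x=-12.565: |R|=0.87220 <1
  x=-9.262: |R|=0.77774 <1
  x=-22.539: |R|=1.00436 >1
  x=-22.231: |R|=1.00189 >1
  x=-22.096: |R|=1.00079 >1
So |R|<1 on (-22.0000, 0).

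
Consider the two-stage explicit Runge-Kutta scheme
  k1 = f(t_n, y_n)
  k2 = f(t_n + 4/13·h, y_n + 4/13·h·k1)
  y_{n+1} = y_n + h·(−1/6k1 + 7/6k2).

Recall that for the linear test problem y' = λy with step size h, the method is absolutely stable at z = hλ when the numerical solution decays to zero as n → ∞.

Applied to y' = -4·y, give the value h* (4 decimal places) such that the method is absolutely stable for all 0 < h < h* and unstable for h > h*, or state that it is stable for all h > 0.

(-2.7857,0); λ=-4 ⇒ h* = (39/14)/4 = 0.6964.

With y'=λy (z=hλ):
  k1=λy_n ⇒ h·k1=z·y_n;  k2=λ(1+4/13z)y_n ⇒ h·k2=z(1+4/13z)y_n
  y_{n+1}/y_n = 1 − 1/6z + 7/6z(1+4/13z) = 1 + z + 14/39z²
  Hence R(z) = 1 + z + 14/39z².

Boundary: |R(x)|=1, x<0.
x=-1.43: |R|=0.3041
R=1: x+14/39x²=0 ⇒ x=−39/14=-2.7857; min R=1−1/(4·14/39)=0.3036>−1
Confirm numerically:
  x=-2.161: |R|=0.51538 <1
  x=-2.129: |R|=0.49810 <1
  x=-1.897: |R|=0.39481 <1
  x=-1.530: |R|=0.31032 <1
  x=-3.252: |R|=1.54433 >1
  x=-3.170: |R|=1.43730 >1
Interval (-2.7857, 0).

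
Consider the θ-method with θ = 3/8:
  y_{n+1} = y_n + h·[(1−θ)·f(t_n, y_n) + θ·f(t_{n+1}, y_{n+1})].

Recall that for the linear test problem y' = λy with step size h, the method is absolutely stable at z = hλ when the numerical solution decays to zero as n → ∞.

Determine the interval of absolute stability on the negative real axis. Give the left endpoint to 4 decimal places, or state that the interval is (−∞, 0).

Set f=λy, z=hλ:
  y_{n+1} = y_n + z·[5/8·y_n + 3/8·y_{n+1}] ⇒ (1 − 3/8z)y_{n+1} = (1 + 5/8z)y_n
  Hence R(z) = (1 + 5/8z)/(1 − 3/8z).

Find x<0 with |R(x)|<1.
x=-0.95: |R|=0.2995
R=−1: 1+5/8x = −1+3/8x ⇒ -1/4x=2 ⇒ x=2/(-1/4)=-8.0000
Confirm numerically:
  x=-7.075: |R|=0.93670 <1
  x=-5.964: |R|=0.84273 <1
  x=-3.618: |R|=0.53516 <1
  x=-8.535: |R|=1.03184 >1
  x=-8.208: |R|=1.01275 >1
Stable set (-8.0000, 0).

z∈(-8.0000,0).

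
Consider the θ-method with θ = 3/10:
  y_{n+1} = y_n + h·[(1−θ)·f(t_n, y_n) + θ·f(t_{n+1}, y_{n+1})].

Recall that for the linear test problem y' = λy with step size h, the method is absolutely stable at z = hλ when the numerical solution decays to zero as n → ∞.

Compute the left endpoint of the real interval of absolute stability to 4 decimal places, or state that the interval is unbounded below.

On y'=λy, z=hλ:
  y_{n+1} = y_n + z·[7/10·y_n + 3/10·y_{n+1}] ⇒ (1 − 3/10z)y_{n+1} = (1 + 7/10z)y_n
  so R(z) = (1 + 7/10z)/(1 − 3/10z).

Find x<0 with |R(x)|<1.
x=-1.38: |R|=0.0240
R=−1: 1+7/10x = −1+3/10x ⇒ -2/5x=2 ⇒ x=2/(-2/5)=-5.0000
Confirm numerically:
  x=-4.826: |R|=0.97157 <1
  x=-3.126: |R|=0.61317 <1
  x=-2.476: |R|=0.42070 <1
  x=-2.028: |R|=0.26088 <1
  x=-5.404: |R|=1.06165 >1
  x=-5.135: |R|=1.02126 >1
  x=-5.109: |R|=1.01721 >1
Stable set (-5.0000, 0).

left endpoint -5.0000.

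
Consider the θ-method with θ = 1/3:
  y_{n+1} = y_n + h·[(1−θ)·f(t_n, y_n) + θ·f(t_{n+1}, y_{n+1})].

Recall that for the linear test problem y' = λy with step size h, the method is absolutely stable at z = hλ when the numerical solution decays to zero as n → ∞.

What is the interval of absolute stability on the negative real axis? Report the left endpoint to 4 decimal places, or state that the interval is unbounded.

With y'=λy (z=hλ):
  y_{n+1} = y_n + z·[2/3·y_n + 1/3·y_{n+1}] ⇒ (1 − 1/3z)y_{n+1} = (1 + 2/3z)y_n
  R(z) = (1 + 2/3z)/(1 − 1/3z).

Need |R(x)|<1, x<0.
x=-0.3: |R|=0.7273
R=−1: 1+2/3x = −1+1/3x ⇒ -1/3x=2 ⇒ x=2/(-1/3)=-6.0000
Confirm numerically:
  x=-5.596: |R|=0.95300 <1
  x=-5.374: |R|=0.92524 <1
  x=-5.364: |R|=0.92396 <1
  x=-3.023: |R|=0.50573 <1
  x=-6.589: |R|=1.06142 >1
  x=-6.295: |R|=1.03174 >1
  x=-6.275: |R|=1.02965 >1
Stable set (-6.0000, 0).

(-6.0000, 0).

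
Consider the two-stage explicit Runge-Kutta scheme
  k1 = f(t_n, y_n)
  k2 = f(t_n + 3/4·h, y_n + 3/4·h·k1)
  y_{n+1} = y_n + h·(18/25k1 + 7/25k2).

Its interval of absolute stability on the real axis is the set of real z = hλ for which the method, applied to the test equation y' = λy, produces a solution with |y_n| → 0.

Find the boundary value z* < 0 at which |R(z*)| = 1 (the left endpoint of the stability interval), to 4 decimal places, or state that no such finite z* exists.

left endpoint -4.7619.

With y'=λy (z=hλ):
  k1=λy_n ⇒ h·k1=z·y_n;  k2=λ(1+3/4z)y_n ⇒ h·k2=z(1+3/4z)y_n
  y_{n+1}/y_n = 1 + 18/25z + 7/25z(1+3/4z) = 1 + z + 21/100z²
  Hence R(z) = 1 + z + 21/100z².

Find x<0 with |R(x)|<1.
x=-1.1: |R|=0.1541
R=1: x+21/100x²=0 ⇒ x=−100/21=-4.7619; min R=1−1/(4·21/100)=-0.1905>−1
Confirm numerically:
  x=-3.673: |R|=0.16010 <1
  x=-3.178: |R|=0.05707 <1
  x=-1.996: |R|=0.15936 <1
  x=-1.910: |R|=0.14390 <1
  x=-5.314: |R|=1.61611 >1
  x=-5.016: |R|=1.26765 >1
  x=-5.011: |R|=1.26213 >1
So |R|<1 on (-4.7619, 0).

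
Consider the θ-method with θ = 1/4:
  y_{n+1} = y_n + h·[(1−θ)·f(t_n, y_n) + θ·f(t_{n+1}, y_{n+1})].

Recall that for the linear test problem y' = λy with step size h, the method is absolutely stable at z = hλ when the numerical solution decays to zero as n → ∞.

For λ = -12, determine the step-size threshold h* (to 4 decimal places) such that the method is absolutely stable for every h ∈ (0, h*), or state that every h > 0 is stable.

(-4.0000,0); λ=-12 ⇒ h* = (4)/12 = 0.3333.

Test eqn y'=λy, z=hλ:
  y_{n+1} = y_n + z·[3/4·y_n + 1/4·y_{n+1}] ⇒ (1 − 1/4z)y_{n+1} = (1 + 3/4z)y_n
  Hence R(z) = (1 + 3/4z)/(1 − 1/4z).

Solve |R(x)|<1 on ℝ⁻.
x=-1.36: |R|=0.0149
R=−1: 1+3/4x = −1+1/4x ⇒ -1/2x=2 ⇒ x=2/(-1/2)=-4.0000
Confirm numerically:
  x=-3.963: |R|=0.99071 <1
  x=-2.905: |R|=0.68284 <1
  x=-2.380: |R|=0.49216 <1
  x=-1.867: |R|=0.27288 <1
  x=-4.526: |R|=1.12339 >1
  x=-4.261: |R|=1.06319 >1
  x=-4.121: |R|=1.02980 >1
Stable set (-4.0000, 0).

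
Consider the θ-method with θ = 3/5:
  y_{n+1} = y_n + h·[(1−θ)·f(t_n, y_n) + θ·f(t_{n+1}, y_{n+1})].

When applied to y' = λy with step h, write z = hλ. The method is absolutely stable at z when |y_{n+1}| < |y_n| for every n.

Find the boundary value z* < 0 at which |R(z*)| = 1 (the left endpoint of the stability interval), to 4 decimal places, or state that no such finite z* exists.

unbounded; (−∞, 0).

Set f=λy, z=hλ:
  y_{n+1} = y_n + z·[2/5·y_n + 3/5·y_{n+1}] ⇒ (1 − 3/5z)y_{n+1} = (1 + 2/5z)y_n
  ⇒ R(z) = (1 + 2/5z)/(1 − 3/5z).

Find x<0 with |R(x)|<1.
x=-0.98: |R|=0.3829
x=-2: |R|=0.0909
x=-10: |R|=0.4286
x=-100: |R|=0.6393
θ=3/5≥1/2 ⇒ |1+2/5x|<|1−3/5x| ∀x<0 ⇒ stable on all of ℝ⁻.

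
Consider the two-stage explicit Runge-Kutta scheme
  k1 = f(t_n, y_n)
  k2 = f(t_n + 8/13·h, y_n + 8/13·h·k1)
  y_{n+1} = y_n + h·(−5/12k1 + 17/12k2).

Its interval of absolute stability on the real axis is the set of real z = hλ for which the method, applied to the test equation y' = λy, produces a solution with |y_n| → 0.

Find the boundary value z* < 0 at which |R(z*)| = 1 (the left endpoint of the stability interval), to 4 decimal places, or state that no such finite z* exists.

z* = -1.1471.

With y'=λy (z=hλ):
  k1=λy_n ⇒ h·k1=z·y_n;  k2=λ(1+8/13z)y_n ⇒ h·k2=z(1+8/13z)y_n
  y_{n+1}/y_n = 1 − 5/12z + 17/12z(1+8/13z) = 1 + z + 34/39z²
  R(z) = 1 + z + 34/39z².

Find x<0 with |R(x)|<1.
x=-0.31: |R|=0.7738
R=1: x+34/39x²=0 ⇒ x=−39/34=-1.1471; min R=1−1/(4·34/39)=0.7132>−1
Confirm numerically:
  x=-0.936: |R|=0.82778 <1
  x=-0.857: |R|=0.78329 <1
  x=-0.478: |R|=0.72119 <1
  x=-1.573: |R|=1.58411 >1
  x=-1.289: |R|=1.15951 >1
Interval (-1.1471, 0).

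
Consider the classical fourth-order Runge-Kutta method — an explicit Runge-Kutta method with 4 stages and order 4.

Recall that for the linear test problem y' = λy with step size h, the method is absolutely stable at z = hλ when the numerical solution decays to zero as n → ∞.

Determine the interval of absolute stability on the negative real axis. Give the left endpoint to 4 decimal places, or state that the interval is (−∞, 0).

Set f=λy, z=hλ:
  order 4, 4-stage ⇒ R(z)=1+z+z^2/2+z^3/6+z^4/24
  (e.g. R(-0.93)=0.39956, |R|=0.39956)

Solve |R(x)|<1 on ℝ⁻.
x=-0.93: |R|=0.3996
|R(-2.64)|=0.8021 |R(-2.16)|=0.4002 |R(-0.89)|=0.4147
Bisect:
  x_lo=-3.4751 |R|=2.6453  x_hi=-0.3049 |R|=0.7372
  mid=-1.89000 |R|=0.30250 →hi
  mid=-2.68256 |R|=0.85584 →hi
  mid=-3.07884 |R|=1.54061 →lo
  mid=-2.88070 |R|=1.15363 →lo
  mid=-2.78163 |R|=0.99449 →hi
  mid=-2.83116 |R|=1.07139 →lo
  mid=-2.80640 |R|=1.03228 →lo
  mid=-2.79401 |R|=1.01322 →lo
  ...
  [-2.78530,-2.78511] ⇒ x*=-2.7853
Stable set (-2.7853, 0).

z∈(-2.7853,0).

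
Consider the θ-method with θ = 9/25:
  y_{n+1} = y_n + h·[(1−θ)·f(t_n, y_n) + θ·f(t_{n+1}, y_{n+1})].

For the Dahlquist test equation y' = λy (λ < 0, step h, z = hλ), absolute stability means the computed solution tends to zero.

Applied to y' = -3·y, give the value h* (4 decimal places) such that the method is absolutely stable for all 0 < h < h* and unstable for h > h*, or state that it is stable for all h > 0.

(-7.1429,0); λ=-3 ⇒ h* = (50/7)/3 = 2.3810.

On y'=λy, z=hλ:
  y_{n+1} = y_n + z·[16/25·y_n + 9/25·y_{n+1}] ⇒ (1 − 9/25z)y_{n+1} = (1 + 16/25z)y_n
  ⇒ R(z) = (1 + 16/25z)/(1 − 9/25z).

Need |R(x)|<1, x<0.
x=-0.34: |R|=0.6971
R=−1: 1+16/25x = −1+9/25x ⇒ -7/25x=2 ⇒ x=2/(-7/25)=-7.1429
Confirm numerically:
  x=-6.799: |R|=0.97207 <1
  x=-4.761: |R|=0.75426 <1
  x=-4.513: |R|=0.71945 <1
  x=-2.997: |R|=0.44161 <1
  x=-7.609: |R|=1.03491 >1
  x=-7.580: |R|=1.03283 >1
So |R|<1 on (-7.1429, 0).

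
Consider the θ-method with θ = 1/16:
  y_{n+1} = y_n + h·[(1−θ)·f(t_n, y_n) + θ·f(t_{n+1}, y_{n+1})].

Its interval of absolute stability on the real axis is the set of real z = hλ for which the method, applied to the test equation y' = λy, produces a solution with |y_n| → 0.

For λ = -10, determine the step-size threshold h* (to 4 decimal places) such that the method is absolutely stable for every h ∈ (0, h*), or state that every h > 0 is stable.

Test eqn y'=λy, z=hλ:
  y_{n+1} = y_n + z·[15/16·y_n + 1/16·y_{n+1}] ⇒ (1 − 1/16z)y_{n+1} = (1 + 15/16z)y_n
  so R(z) = (1 + 15/16z)/(1 − 1/16z).

Solve |R(x)|<1 on ℝ⁻.
x=-0.54: |R|=0.4776
R=−1: 1+15/16x = −1+1/16x ⇒ -7/8x=2 ⇒ x=2/(-7/8)=-2.2857
Confirm numerically:
  x=-1.934: |R|=0.72544 <1
  x=-1.367: |R|=0.25940 <1
  x=-1.190: |R|=0.10762 <1
  x=-2.803: |R|=1.38515 >1
  x=-2.323: |R|=1.02849 >1
Interval (-2.2857, 0).

(-2.2857,0); λ=-10 ⇒ h* = (16/7)/10 = 0.2286.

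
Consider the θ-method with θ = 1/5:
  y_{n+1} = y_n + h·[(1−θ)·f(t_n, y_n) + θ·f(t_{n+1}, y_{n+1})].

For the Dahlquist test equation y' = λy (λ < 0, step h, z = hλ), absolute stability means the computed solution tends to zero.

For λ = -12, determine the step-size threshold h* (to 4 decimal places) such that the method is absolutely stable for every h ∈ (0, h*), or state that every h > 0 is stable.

(-3.3333,0); λ=-12 ⇒ h* = (10/3)/12 = 0.2778.

Set f=λy, z=hλ:
  y_{n+1} = y_n + z·[4/5·y_n + 1/5·y_{n+1}] ⇒ (1 − 1/5z)y_{n+1} = (1 + 4/5z)y_n
  R(z) = (1 + 4/5z)/(1 − 1/5z).

Solve |R(x)|<1 on ℝ⁻.
x=-0.78: |R|=0.3253
R=−1: 1+4/5x = −1+1/5x ⇒ -3/5x=2 ⇒ x=2/(-3/5)=-3.3333
Confirm numerically:
  x=-3.300: |R|=0.98795 <1
  x=-3.197: |R|=0.95010 <1
  x=-1.964: |R|=0.41011 <1
  x=-3.854: |R|=1.17642 >1
  x=-3.661: |R|=1.11350 >1
  x=-3.455: |R|=1.04317 >1
Stable set (-3.3333, 0).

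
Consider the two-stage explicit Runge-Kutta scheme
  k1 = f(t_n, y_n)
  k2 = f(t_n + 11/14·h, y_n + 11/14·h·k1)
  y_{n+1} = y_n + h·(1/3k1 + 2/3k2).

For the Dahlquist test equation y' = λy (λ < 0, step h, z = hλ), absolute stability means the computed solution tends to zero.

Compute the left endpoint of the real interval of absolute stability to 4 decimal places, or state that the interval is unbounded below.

z* = -1.9091.

On y'=λy, z=hλ:
  k1=λy_n ⇒ h·k1=z·y_n;  k2=λ(1+11/14z)y_n ⇒ h·k2=z(1+11/14z)y_n
  y_{n+1}/y_n = 1 + 1/3z + 2/3z(1+11/14z) = 1 + z + 11/21z²
  ⇒ R(z) = 1 + z + 11/21z².

Find x<0 with |R(x)|<1.
x=-0.65: |R|=0.5713
R=1: x+11/21x²=0 ⇒ x=−21/11=-1.9091; min R=1−1/(4·11/21)=0.5227>−1
Confirm numerically:
  x=-1.718: |R|=0.82804 <1
  x=-1.093: |R|=0.53277 <1
  x=-1.030: |R|=0.52571 <1
  x=-2.406: |R|=1.62625 >1
  x=-2.396: |R|=1.61109 >1
So |R|<1 on (-1.9091, 0).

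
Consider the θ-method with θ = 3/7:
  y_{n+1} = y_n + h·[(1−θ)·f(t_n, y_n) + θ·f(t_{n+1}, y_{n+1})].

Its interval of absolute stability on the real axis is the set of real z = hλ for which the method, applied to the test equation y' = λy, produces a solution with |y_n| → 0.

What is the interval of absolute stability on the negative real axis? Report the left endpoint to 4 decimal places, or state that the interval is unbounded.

On y'=λy, z=hλ:
  y_{n+1} = y_n + z·[4/7·y_n + 3/7·y_{n+1}] ⇒ (1 − 3/7z)y_{n+1} = (1 + 4/7z)y_n
  so R(z) = (1 + 4/7z)/(1 − 3/7z).

Boundary: |R(x)|=1, x<0.
x=-0.51: |R|=0.5815
R=−1: 1+4/7x = −1+3/7x ⇒ -1/7x=2 ⇒ x=2/(-1/7)=-14.0000
Confirm numerically:
  x=-10.168: |R|=0.89782 <1
  x=-7.420: |R|=0.77512 <1
  x=-7.087: |R|=0.75539 <1
  x=-14.482: |R|=1.00955 >1
  x=-14.396: |R|=1.00789 >1
  x=-14.368: |R|=1.00734 >1
Stable set (-14.0000, 0).

z∈(-14.0000,0).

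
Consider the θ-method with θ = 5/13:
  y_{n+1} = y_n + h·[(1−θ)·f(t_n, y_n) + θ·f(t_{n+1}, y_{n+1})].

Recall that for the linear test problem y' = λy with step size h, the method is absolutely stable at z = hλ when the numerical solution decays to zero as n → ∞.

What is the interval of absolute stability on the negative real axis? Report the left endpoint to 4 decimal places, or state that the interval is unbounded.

(-8.6667, 0).

With y'=λy (z=hλ):
  y_{n+1} = y_n + z·[8/13·y_n + 5/13·y_{n+1}] ⇒ (1 − 5/13z)y_{n+1} = (1 + 8/13z)y_n
  so R(z) = (1 + 8/13z)/(1 − 5/13z).

Boundary: |R(x)|=1, x<0.
x=-0.36: |R|=0.6838
R=−1: 1+8/13x = −1+5/13x ⇒ -3/13x=2 ⇒ x=2/(-3/13)=-8.6667
Confirm numerically:
  x=-6.652: |R|=0.86935 <1
  x=-4.792: |R|=0.68550 <1
  x=-4.411: |R|=0.63580 <1
  x=-9.093: |R|=1.02188 >1
  x=-8.827: |R|=1.00842 >1
So |R|<1 on (-8.6667, 0).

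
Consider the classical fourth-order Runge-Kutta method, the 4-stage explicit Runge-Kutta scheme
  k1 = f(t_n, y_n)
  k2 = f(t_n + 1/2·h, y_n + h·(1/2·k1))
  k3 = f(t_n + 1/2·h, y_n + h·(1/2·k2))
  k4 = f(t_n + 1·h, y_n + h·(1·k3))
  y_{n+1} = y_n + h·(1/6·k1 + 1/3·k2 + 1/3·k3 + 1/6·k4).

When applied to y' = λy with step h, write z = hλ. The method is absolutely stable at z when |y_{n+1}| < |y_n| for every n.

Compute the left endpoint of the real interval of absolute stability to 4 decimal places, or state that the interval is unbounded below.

On y'=λy, z=hλ:
  order 4, 4-stage ⇒ R(z)=1+z+z^2/2+z^3/6+z^4/24
  (e.g. R(-0.36)=0.69772, |R|=0.69772)

Boundary: |R(x)|=1, x<0.
x=-0.36: |R|=0.6977
|R(-2.83)|=1.0695 |R(-2.68)|=0.8525 |R(-2.26)|=0.4569
Bisect:
  x_lo=-3.4662 |R|=2.6149  x_hi=-0.0666 |R|=0.9356
  mid=-1.76640 |R|=0.28075 →hi
  mid=-2.61631 |R|=0.77371 →hi
  mid=-3.04126 |R|=1.45968 →lo
  mid=-2.82878 |R|=1.06758 →lo
  mid=-2.72255 |R|=0.90945 →hi
  mid=-2.77567 |R|=0.98558 →hi
  mid=-2.80222 |R|=1.02583 →lo
  mid=-2.78895 |R|=1.00552 →lo
  ...
  [-2.78542,-2.78521] ⇒ x*=-2.7853
Stable set (-2.7853, 0).

left endpoint -2.7853.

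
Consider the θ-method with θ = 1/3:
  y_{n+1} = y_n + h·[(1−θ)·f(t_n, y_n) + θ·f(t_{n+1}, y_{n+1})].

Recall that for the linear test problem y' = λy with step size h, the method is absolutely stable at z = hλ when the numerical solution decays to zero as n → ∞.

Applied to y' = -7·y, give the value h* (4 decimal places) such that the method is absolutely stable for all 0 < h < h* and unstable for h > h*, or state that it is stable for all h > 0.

(-6.0000,0); λ=-7 ⇒ h* = (6)/7 = 0.8571.

With y'=λy (z=hλ):
  y_{n+1} = y_n + z·[2/3·y_n + 1/3·y_{n+1}] ⇒ (1 − 1/3z)y_{n+1} = (1 + 2/3z)y_n
  R(z) = (1 + 2/3z)/(1 − 1/3z).

Need |R(x)|<1, x<0.
x=-0.44: |R|=0.6163
R=−1: 1+2/3x = −1+1/3x ⇒ -1/3x=2 ⇒ x=2/(-1/3)=-6.0000
Confirm numerically:
  x=-5.569: |R|=0.94970 <1
  x=-5.084: |R|=0.88669 <1
  x=-3.667: |R|=0.65007 <1
  x=-3.514: |R|=0.61836 <1
  x=-6.397: |R|=1.04225 >1
  x=-6.381: |R|=1.04061 >1
  x=-6.261: |R|=1.02818 >1
So |R|<1 on (-6.0000, 0).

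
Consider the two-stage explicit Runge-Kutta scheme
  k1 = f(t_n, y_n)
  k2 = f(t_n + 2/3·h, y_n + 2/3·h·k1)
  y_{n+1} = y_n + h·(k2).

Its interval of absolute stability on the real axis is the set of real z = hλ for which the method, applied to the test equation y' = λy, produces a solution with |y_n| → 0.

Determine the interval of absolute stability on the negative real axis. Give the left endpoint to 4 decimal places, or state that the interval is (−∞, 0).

With y'=λy (z=hλ):
  k1=λy_n ⇒ h·k1=z·y_n;  k2=λ(1+2/3z)y_n ⇒ h·k2=z(1+2/3z)y_n
  y_{n+1}/y_n = 1 + z(1+2/3z) = 1 + z + 2/3z²
  R(z) = 1 + z + 2/3z².

Need |R(x)|<1, x<0.
x=-0.74: |R|=0.6251
R=1: x+2/3x²=0 ⇒ x=−3/2=-1.5000; min R=1−1/(4·2/3)=0.6250>−1
Confirm numerically:
  x=-1.478: |R|=0.97832 <1
  x=-1.006: |R|=0.66869 <1
  x=-0.623: |R|=0.63575 <1
  x=-1.861: |R|=1.44788 >1
  x=-1.627: |R|=1.13775 >1
Stable set (-1.5000, 0).

z∈(-1.5000,0).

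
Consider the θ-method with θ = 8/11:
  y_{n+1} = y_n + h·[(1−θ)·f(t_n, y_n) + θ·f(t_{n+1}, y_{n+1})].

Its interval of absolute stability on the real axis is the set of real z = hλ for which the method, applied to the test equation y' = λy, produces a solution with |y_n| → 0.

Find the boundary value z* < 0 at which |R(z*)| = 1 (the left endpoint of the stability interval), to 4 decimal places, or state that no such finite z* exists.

With y'=λy (z=hλ):
  y_{n+1} = y_n + z·[3/11·y_n + 8/11·y_{n+1}] ⇒ (1 − 8/11z)y_{n+1} = (1 + 3/11z)y_n
  R(z) = (1 + 3/11z)/(1 − 8/11z).

Solve |R(x)|<1 on ℝ⁻.
x=-1.56: |R|=0.2692
x=-2: |R|=0.1852
x=-10: |R|=0.2088
x=-100: |R|=0.3564
θ=8/11≥1/2 ⇒ |1+3/11x|<|1−8/11x| ∀x<0 ⇒ stable on all of ℝ⁻.

(−∞, 0) — no finite endpoint.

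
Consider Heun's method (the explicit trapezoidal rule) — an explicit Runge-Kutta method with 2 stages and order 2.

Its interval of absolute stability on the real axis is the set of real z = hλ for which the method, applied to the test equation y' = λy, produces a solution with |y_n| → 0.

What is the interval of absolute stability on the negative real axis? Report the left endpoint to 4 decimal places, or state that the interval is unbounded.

Set f=λy, z=hλ:
  order 2, 2-stage ⇒ R(z)=1+z+z^2/2
  (e.g. R(-1.44)=0.59680, |R|=0.59680)

Find x<0 with |R(x)|<1.
x=-1.44: |R|=0.5968
|R(-1.94)|=0.9418 |R(-1.16)|=0.5128 |R(-0.87)|=0.5085
Bisect:
  x_lo=-2.6687 |R|=1.8922  x_hi=-0.2695 |R|=0.7668
  mid=-1.46907 |R|=0.61002 →hi
  mid=-2.06887 |R|=1.07124 →lo
  mid=-1.76897 |R|=0.79566 →hi
  mid=-1.91892 |R|=0.92221 →hi
  mid=-1.99389 |R|=0.99391 →hi
  mid=-2.03138 |R|=1.03187 →lo
  mid=-2.01264 |R|=1.01272 →lo
  mid=-2.00327 |R|=1.00327 →lo
  mid=-1.99858 |R|=0.99858 →hi
  mid=-2.00092 |R|=1.00092 →lo
  ...
  [-2.00004,-1.99990] ⇒ x*=-2.0000
Interval (-2.0000, 0).

(-2.0000, 0).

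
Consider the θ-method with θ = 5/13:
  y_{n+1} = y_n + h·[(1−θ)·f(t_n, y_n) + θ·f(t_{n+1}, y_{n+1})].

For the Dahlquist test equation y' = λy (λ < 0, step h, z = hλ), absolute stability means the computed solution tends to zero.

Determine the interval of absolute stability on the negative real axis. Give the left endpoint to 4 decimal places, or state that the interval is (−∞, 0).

(-8.6667, 0).

With y'=λy (z=hλ):
  y_{n+1} = y_n + z·[8/13·y_n + 5/13·y_{n+1}] ⇒ (1 − 5/13z)y_{n+1} = (1 + 8/13z)y_n
  Hence R(z) = (1 + 8/13z)/(1 − 5/13z).

Need |R(x)|<1, x<0.
x=-1.65: |R|=0.0094
R=−1: 1+8/13x = −1+5/13x ⇒ -3/13x=2 ⇒ x=2/(-3/13)=-8.6667
Confirm numerically:
  x=-5.892: |R|=0.80396 <1
  x=-5.576: |R|=0.77319 <1
  x=-3.513: |R|=0.49416 <1
  x=-9.021: |R|=1.01829 >1
  x=-8.965: |R|=1.01548 >1
So |R|<1 on (-8.6667, 0).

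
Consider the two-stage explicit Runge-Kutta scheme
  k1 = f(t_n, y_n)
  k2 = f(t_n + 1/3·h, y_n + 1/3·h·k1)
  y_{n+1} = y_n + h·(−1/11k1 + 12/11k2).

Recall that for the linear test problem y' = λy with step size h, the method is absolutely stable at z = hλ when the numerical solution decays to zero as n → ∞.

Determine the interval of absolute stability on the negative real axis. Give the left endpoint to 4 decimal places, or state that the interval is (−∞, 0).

On y'=λy, z=hλ:
  k1=λy_n ⇒ h·k1=z·y_n;  k2=λ(1+1/3z)y_n ⇒ h·k2=z(1+1/3z)y_n
  y_{n+1}/y_n = 1 − 1/11z + 12/11z(1+1/3z) = 1 + z + 4/11z²
  ⇒ R(z) = 1 + z + 4/11z².

Boundary: |R(x)|=1, x<0.
x=-0.95: |R|=0.3782
R=1: x+4/11x²=0 ⇒ x=−11/4=-2.7500; min R=1−1/(4·4/11)=0.3125>−1
Confirm numerically:
  x=-2.574: |R|=0.83526 <1
  x=-2.069: |R|=0.48764 <1
  x=-2.036: |R|=0.47138 <1
  x=-3.180: |R|=1.49724 >1
Interval (-2.7500, 0).

(-2.7500, 0).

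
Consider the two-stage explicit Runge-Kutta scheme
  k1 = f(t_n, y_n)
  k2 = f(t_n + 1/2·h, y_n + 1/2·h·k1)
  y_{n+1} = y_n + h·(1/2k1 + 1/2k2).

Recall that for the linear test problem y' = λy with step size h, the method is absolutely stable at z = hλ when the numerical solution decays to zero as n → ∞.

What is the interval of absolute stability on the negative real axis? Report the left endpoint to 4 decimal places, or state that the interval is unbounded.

z∈(-4.0000,0).

Set f=λy, z=hλ:
  k1=λy_n ⇒ h·k1=z·y_n;  k2=λ(1+1/2z)y_n ⇒ h·k2=z(1+1/2z)y_n
  y_{n+1}/y_n = 1 + 1/2z + 1/2z(1+1/2z) = 1 + z + 1/4z²
  so R(z) = 1 + z + 1/4z².

Boundary: |R(x)|=1, x<0.
x=-0.83: |R|=0.3422
R=1: x+1/4x²=0 ⇒ x=−4=-4.0000; min R=1−1/(4·1/4)=0.0000>−1
Confirm numerically:
  x=-3.660: |R|=0.68890 <1
  x=-3.630: |R|=0.66422 <1
  x=-2.210: |R|=0.01102 <1
  x=-4.572: |R|=1.65380 >1
  x=-4.570: |R|=1.65123 >1
  x=-4.435: |R|=1.48231 >1
So |R|<1 on (-4.0000, 0).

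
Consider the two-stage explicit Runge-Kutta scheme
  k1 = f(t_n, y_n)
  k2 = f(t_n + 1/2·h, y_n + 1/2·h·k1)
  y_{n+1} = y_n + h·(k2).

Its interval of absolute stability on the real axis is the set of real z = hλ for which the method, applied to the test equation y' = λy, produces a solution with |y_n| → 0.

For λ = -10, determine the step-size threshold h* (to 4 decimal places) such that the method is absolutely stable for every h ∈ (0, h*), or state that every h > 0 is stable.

(-2.0000,0); λ=-10 ⇒ h* = (2)/10 = 0.2000.

With y'=λy (z=hλ):
  k1=λy_n ⇒ h·k1=z·y_n;  k2=λ(1+1/2z)y_n ⇒ h·k2=z(1+1/2z)y_n
  y_{n+1}/y_n = 1 + z(1+1/2z) = 1 + z + 1/2z²
  Hence R(z) = 1 + z + 1/2z².

Need |R(x)|<1, x<0.
x=-1.53: |R|=0.6404
R=1: x+1/2x²=0 ⇒ x=−2=-2.0000; min R=1−1/(4·1/2)=0.5000>−1
Confirm numerically:
  x=-1.366: |R|=0.56698 <1
  x=-1.286: |R|=0.54090 <1
  x=-1.014: |R|=0.50010 <1
  x=-1.011: |R|=0.50006 <1
  x=-2.578: |R|=1.74504 >1
  x=-2.206: |R|=1.22722 >1
So |R|<1 on (-2.0000, 0).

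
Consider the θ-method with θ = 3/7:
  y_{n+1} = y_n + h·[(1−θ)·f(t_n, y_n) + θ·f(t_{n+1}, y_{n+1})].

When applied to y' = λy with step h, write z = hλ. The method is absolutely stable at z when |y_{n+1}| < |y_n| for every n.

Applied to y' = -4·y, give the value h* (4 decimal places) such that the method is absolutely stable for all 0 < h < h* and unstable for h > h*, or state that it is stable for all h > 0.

On y'=λy, z=hλ:
  y_{n+1} = y_n + z·[4/7·y_n + 3/7·y_{n+1}] ⇒ (1 − 3/7z)y_{n+1} = (1 + 4/7z)y_n
  Hence R(z) = (1 + 4/7z)/(1 − 3/7z).

Boundary: |R(x)|=1, x<0.
x=-0.32: |R|=0.7186
R=−1: 1+4/7x = −1+3/7x ⇒ -1/7x=2 ⇒ x=2/(-1/7)=-14.0000
Confirm numerically:
  x=-8.279: |R|=0.82030 <1
  x=-6.605: |R|=0.72422 <1
  x=-5.602: |R|=0.64723 <1
  x=-14.535: |R|=1.01057 >1
  x=-14.184: |R|=1.00371 >1
So |R|<1 on (-14.0000, 0).

(-14.0000,0); λ=-4 ⇒ h* = (14)/4 = 3.5000.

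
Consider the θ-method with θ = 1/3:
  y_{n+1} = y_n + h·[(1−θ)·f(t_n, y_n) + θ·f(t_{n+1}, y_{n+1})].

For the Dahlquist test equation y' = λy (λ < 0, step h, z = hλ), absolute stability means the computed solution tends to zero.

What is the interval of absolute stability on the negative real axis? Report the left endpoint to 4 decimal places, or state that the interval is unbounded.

With y'=λy (z=hλ):
  y_{n+1} = y_n + z·[2/3·y_n + 1/3·y_{n+1}] ⇒ (1 − 1/3z)y_{n+1} = (1 + 2/3z)y_n
  so R(z) = (1 + 2/3z)/(1 − 1/3z).

Need |R(x)|<1, x<0.
x=-0.47: |R|=0.5937
R=−1: 1+2/3x = −1+1/3x ⇒ -1/3x=2 ⇒ x=2/(-1/3)=-6.0000
Confirm numerically:
  x=-4.448: |R|=0.79162 <1
  x=-4.185: |R|=0.74739 <1
  x=-4.107: |R|=0.73364 <1
  x=-2.554: |R|=0.37955 <1
  x=-6.311: |R|=1.03340 >1
  x=-6.154: |R|=1.01682 >1
So |R|<1 on (-6.0000, 0).

z∈(-6.0000,0).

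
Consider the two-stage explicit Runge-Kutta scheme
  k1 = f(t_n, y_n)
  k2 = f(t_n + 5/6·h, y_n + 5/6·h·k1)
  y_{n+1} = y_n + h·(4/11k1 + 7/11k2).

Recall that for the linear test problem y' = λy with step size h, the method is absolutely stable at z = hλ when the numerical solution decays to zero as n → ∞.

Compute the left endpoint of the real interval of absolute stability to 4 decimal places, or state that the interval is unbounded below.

Test eqn y'=λy, z=hλ:
  k1=λy_n ⇒ h·k1=z·y_n;  k2=λ(1+5/6z)y_n ⇒ h·k2=z(1+5/6z)y_n
  y_{n+1}/y_n = 1 + 4/11z + 7/11z(1+5/6z) = 1 + z + 35/66z²
  ⇒ R(z) = 1 + z + 35/66z².

Need |R(x)|<1, x<0.
x=-1.29: |R|=0.5925
R=1: x+35/66x²=0 ⇒ x=−66/35=-1.8857; min R=1−1/(4·35/66)=0.5286>−1
Confirm numerically:
  x=-1.849: |R|=0.96400 <1
  x=-1.760: |R|=0.88267 <1
  x=-1.506: |R|=0.69675 <1
  x=-1.505: |R|=0.69615 <1
  x=-2.342: |R|=1.56669 >1
  x=-2.333: |R|=1.55338 >1
  x=-2.238: |R|=1.41810 >1
So |R|<1 on (-1.8857, 0).

left endpoint -1.8857.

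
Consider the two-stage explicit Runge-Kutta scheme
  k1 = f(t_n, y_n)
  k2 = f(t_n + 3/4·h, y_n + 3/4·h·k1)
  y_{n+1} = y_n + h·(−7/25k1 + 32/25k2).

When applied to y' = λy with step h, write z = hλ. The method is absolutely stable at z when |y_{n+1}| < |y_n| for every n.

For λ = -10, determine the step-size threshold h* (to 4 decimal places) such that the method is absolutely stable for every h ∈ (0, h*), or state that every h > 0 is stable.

On y'=λy, z=hλ:
  k1=λy_n ⇒ h·k1=z·y_n;  k2=λ(1+3/4z)y_n ⇒ h·k2=z(1+3/4z)y_n
  y_{n+1}/y_n = 1 − 7/25z + 32/25z(1+3/4z) = 1 + z + 24/25z²
  so R(z) = 1 + z + 24/25z².

Solve |R(x)|<1 on ℝ⁻.
x=-0.82: |R|=0.8255
R=1: x+24/25x²=0 ⇒ x=−25/24=-1.0417; min R=1−1/(4·24/25)=0.7396>−1
Confirm numerically:
  x=-0.790: |R|=0.80914 <1
  x=-0.607: |R|=0.74671 <1
  x=-0.557: |R|=0.74084 <1
  x=-0.428: |R|=0.74786 <1
  x=-1.217: |R|=1.20485 >1
  x=-1.210: |R|=1.19554 >1
  x=-1.106: |R|=1.06831 >1
Stable set (-1.0417, 0).

(-1.0417,0); λ=-10 ⇒ h* = (25/24)/10 = 0.1042.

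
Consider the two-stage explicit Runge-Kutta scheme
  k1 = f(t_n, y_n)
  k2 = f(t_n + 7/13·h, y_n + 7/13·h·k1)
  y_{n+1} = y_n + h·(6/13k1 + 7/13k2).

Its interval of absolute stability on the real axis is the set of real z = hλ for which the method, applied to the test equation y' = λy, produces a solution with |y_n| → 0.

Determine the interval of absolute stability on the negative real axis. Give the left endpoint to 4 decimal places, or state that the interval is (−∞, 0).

Test eqn y'=λy, z=hλ:
  k1=λy_n ⇒ h·k1=z·y_n;  k2=λ(1+7/13z)y_n ⇒ h·k2=z(1+7/13z)y_n
  y_{n+1}/y_n = 1 + 6/13z + 7/13z(1+7/13z) = 1 + z + 49/169z²
  so R(z) = 1 + z + 49/169z².

Need |R(x)|<1, x<0.
x=-1.51: |R|=0.1511
R=1: x+49/169x²=0 ⇒ x=−169/49=-3.4490; min R=1−1/(4·49/169)=0.1378>−1
Confirm numerically:
  x=-2.682: |R|=0.40358 <1
  x=-2.638: |R|=0.37971 <1
  x=-1.878: |R|=0.14459 <1
  x=-1.528: |R|=0.14895 <1
  x=-3.823: |R|=1.41458 >1
  x=-3.723: |R|=1.29579 >1
  x=-3.559: |R|=1.11353 >1
Interval (-3.4490, 0).

z∈(-3.4490,0).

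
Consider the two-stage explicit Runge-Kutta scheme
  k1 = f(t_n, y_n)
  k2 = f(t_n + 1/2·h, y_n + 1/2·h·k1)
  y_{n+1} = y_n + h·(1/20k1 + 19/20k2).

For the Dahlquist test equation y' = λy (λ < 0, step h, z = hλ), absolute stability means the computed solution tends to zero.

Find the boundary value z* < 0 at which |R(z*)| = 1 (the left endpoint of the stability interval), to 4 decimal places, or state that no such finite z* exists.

With y'=λy (z=hλ):
  k1=λy_n ⇒ h·k1=z·y_n;  k2=λ(1+1/2z)y_n ⇒ h·k2=z(1+1/2z)y_n
  y_{n+1}/y_n = 1 + 1/20z + 19/20z(1+1/2z) = 1 + z + 19/40z²
  ⇒ R(z) = 1 + z + 19/40z².

Find x<0 with |R(x)|<1.
x=-1.26: |R|=0.4941
R=1: x+19/40x²=0 ⇒ x=−40/19=-2.1053; min R=1−1/(4·19/40)=0.4737>−1
Confirm numerically:
  x=-1.588: |R|=0.60983 <1
  x=-1.565: |R|=0.59838 <1
  x=-0.946: |R|=0.47909 <1
  x=-2.663: |R|=1.70550 >1
  x=-2.617: |R|=1.63613 >1
  x=-2.446: |R|=1.39589 >1
Stable set (-2.1053, 0).

left endpoint -2.1053.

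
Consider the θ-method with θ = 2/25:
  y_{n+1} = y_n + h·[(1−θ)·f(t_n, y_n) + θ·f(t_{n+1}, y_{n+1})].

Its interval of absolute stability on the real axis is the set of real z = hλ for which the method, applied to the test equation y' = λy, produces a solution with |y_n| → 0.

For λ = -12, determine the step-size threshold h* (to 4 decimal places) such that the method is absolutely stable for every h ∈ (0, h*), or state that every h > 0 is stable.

Set f=λy, z=hλ:
  y_{n+1} = y_n + z·[23/25·y_n + 2/25·y_{n+1}] ⇒ (1 − 2/25z)y_{n+1} = (1 + 23/25z)y_n
  ⇒ R(z) = (1 + 23/25z)/(1 − 2/25z).

Boundary: |R(x)|=1, x<0.
x=-1.78: |R|=0.5581
R=−1: 1+23/25x = −1+2/25x ⇒ -21/25x=2 ⇒ x=2/(-21/25)=-2.3810
Confirm numerically:
  x=-2.094: |R|=0.79355 <1
  x=-1.991: |R|=0.71745 <1
  x=-1.480: |R|=0.32332 <1
  x=-2.658: |R|=1.19191 >1
  x=-2.646: |R|=1.18374 >1
So |R|<1 on (-2.3810, 0).

(-2.3810,0); λ=-12 ⇒ h* = (50/21)/12 = 0.1984.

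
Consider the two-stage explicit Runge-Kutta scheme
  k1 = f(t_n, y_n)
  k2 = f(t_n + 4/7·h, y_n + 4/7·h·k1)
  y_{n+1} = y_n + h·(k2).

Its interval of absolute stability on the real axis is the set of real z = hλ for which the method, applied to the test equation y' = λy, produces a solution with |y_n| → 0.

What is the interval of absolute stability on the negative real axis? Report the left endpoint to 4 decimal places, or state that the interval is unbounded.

Test eqn y'=λy, z=hλ:
  k1=λy_n ⇒ h·k1=z·y_n;  k2=λ(1+4/7z)y_n ⇒ h·k2=z(1+4/7z)y_n
  y_{n+1}/y_n = 1 + z(1+4/7z) = 1 + z + 4/7z²
  R(z) = 1 + z + 4/7z².

Find x<0 with |R(x)|<1.
x=-0.57: |R|=0.6157
R=1: x+4/7x²=0 ⇒ x=−7/4=-1.7500; min R=1−1/(4·4/7)=0.5625>−1
Confirm numerically:
  x=-1.452: |R|=0.75275 <1
  x=-1.441: |R|=0.74556 <1
  x=-1.272: |R|=0.65256 <1
  x=-0.787: |R|=0.56693 <1
  x=-2.146: |R|=1.48561 >1
  x=-2.094: |R|=1.41162 >1
  x=-1.831: |R|=1.08475 >1
Interval (-1.7500, 0).

(-1.7500, 0).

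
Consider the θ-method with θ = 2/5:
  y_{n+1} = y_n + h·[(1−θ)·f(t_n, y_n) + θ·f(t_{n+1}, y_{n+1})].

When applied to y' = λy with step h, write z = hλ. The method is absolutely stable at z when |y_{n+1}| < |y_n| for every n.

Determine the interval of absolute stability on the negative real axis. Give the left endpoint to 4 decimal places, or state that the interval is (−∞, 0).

Test eqn y'=λy, z=hλ:
  y_{n+1} = y_n + z·[3/5·y_n + 2/5·y_{n+1}] ⇒ (1 − 2/5z)y_{n+1} = (1 + 3/5z)y_n
  R(z) = (1 + 3/5z)/(1 − 2/5z).

Need |R(x)|<1, x<0.
x=-0.49: |R|=0.5903
R=−1: 1+3/5x = −1+2/5x ⇒ -1/5x=2 ⇒ x=2/(-1/5)=-10.0000
Confirm numerically:
  x=-9.442: |R|=0.97664 <1
  x=-6.252: |R|=0.78588 <1
  x=-4.306: |R|=0.58169 <1
  x=-4.019: |R|=0.54126 <1
  x=-10.223: |R|=1.00876 >1
  x=-10.132: |R|=1.00522 >1
  x=-10.089: |R|=1.00353 >1
Stable set (-10.0000, 0).

(-10.0000, 0).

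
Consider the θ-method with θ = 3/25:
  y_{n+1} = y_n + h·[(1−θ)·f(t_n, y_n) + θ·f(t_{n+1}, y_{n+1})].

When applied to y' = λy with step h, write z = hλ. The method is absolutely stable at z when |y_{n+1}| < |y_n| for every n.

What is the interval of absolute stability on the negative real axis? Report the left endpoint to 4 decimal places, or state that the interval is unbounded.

Test eqn y'=λy, z=hλ:
  y_{n+1} = y_n + z·[22/25·y_n + 3/25·y_{n+1}] ⇒ (1 − 3/25z)y_{n+1} = (1 + 22/25z)y_n
  Hence R(z) = (1 + 22/25z)/(1 − 3/25z).

Boundary: |R(x)|=1, x<0.
x=-1.02: |R|=0.0912
R=−1: 1+22/25x = −1+3/25x ⇒ -19/25x=2 ⇒ x=2/(-19/25)=-2.6316
Confirm numerically:
  x=-2.050: |R|=0.64526 <1
  x=-1.146: |R|=0.00745 <1
  x=-1.092: |R|=0.03452 <1
  x=-1.073: |R|=0.04940 <1
  x=-3.191: |R|=1.30744 >1
  x=-3.113: |R|=1.26637 >1
  x=-2.949: |R|=1.17818 >1
Interval (-2.6316, 0).

(-2.6316, 0).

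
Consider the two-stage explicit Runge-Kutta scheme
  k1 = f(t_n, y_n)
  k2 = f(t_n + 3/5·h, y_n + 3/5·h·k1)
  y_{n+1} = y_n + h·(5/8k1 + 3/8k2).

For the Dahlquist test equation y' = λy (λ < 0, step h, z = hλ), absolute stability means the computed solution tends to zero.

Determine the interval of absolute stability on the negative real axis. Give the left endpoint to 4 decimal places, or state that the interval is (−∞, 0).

(-4.4444, 0).

Set f=λy, z=hλ:
  k1=λy_n ⇒ h·k1=z·y_n;  k2=λ(1+3/5z)y_n ⇒ h·k2=z(1+3/5z)y_n
  y_{n+1}/y_n = 1 + 5/8z + 3/8z(1+3/5z) = 1 + z + 9/40z²
  R(z) = 1 + z + 9/40z².

Solve |R(x)|<1 on ℝ⁻.
x=-0.45: |R|=0.5956
R=1: x+9/40x²=0 ⇒ x=−40/9=-4.4444; min R=1−1/(4·9/40)=-0.1111>−1
Confirm numerically:
  x=-3.735: |R|=0.40380 <1
  x=-3.703: |R|=0.38225 <1
  x=-2.770: |R|=0.04360 <1
  x=-2.425: |R|=0.10186 <1
  x=-4.809: |R|=1.39446 >1
  x=-4.735: |R|=1.30955 >1
  x=-4.681: |R|=1.24915 >1
Interval (-4.4444, 0).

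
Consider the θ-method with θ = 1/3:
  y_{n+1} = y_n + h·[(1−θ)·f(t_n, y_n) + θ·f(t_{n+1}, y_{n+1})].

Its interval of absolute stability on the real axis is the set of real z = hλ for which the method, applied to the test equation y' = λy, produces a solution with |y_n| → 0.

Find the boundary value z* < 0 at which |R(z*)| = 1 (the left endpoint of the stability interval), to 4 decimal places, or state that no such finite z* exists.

z* = -6.0000.

Test eqn y'=λy, z=hλ:
  y_{n+1} = y_n + z·[2/3·y_n + 1/3·y_{n+1}] ⇒ (1 − 1/3z)y_{n+1} = (1 + 2/3z)y_n
  Hence R(z) = (1 + 2/3z)/(1 − 1/3z).

Need |R(x)|<1, x<0.
x=-1.12: |R|=0.1845
R=−1: 1+2/3x = −1+1/3x ⇒ -1/3x=2 ⇒ x=2/(-1/3)=-6.0000
Confirm numerically:
  x=-5.856: |R|=0.98374 <1
  x=-5.037: |R|=0.88018 <1
  x=-4.002: |R|=0.71465 <1
  x=-6.474: |R|=1.05003 >1
  x=-6.046: |R|=1.00509 >1
Stable set (-6.0000, 0).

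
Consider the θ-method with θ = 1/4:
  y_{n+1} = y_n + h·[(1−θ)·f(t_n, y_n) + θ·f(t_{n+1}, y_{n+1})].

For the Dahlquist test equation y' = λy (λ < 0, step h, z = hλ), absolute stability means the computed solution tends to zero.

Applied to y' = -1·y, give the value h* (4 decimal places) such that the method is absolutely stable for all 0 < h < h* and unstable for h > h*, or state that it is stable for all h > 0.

With y'=λy (z=hλ):
  y_{n+1} = y_n + z·[3/4·y_n + 1/4·y_{n+1}] ⇒ (1 − 1/4z)y_{n+1} = (1 + 3/4z)y_n
  R(z) = (1 + 3/4z)/(1 − 1/4z).

Need |R(x)|<1, x<0.
x=-0.41: |R|=0.6281
R=−1: 1+3/4x = −1+1/4x ⇒ -1/2x=2 ⇒ x=2/(-1/2)=-4.0000
Confirm numerically:
  x=-3.230: |R|=0.78700 <1
  x=-2.512: |R|=0.54300 <1
  x=-2.277: |R|=0.45101 <1
  x=-4.522: |R|=1.12251 >1
  x=-4.107: |R|=1.02640 >1
Stable set (-4.0000, 0).

(-4.0000,0); λ=-1 ⇒ h* = (4)/1 = 4.0000.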